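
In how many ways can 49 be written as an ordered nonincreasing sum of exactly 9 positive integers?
p(49, 9 parts) = 13338

Partitions of n into exactly k parts are in bijection with partitions of n − k into at most k parts (subtract 1 from each part). So p(49, exactly 9) = p(40, parts ≤ 9). Computing via the recurrence p(m, j) = p(m, j−1) + p(m−j, j) gives 13338.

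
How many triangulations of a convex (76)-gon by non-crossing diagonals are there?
C_74 = 311496878311103321137536291518809134027240

These polygon triangulations are counted by the Catalan number C_n = (1/(n + 1)) · C(2n, n). For n = 74: C_74 = (1/75) · C(148, 74) = 23362265873332749085315221863910685052043000/75 = 311496878311103321137536291518809134027240.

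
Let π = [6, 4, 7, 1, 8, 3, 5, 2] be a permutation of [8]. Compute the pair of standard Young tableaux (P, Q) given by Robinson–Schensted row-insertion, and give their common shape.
P = [1, 2, 5] / [3, 7, 8] / [4] / [6];  Q = [1, 3, 5] / [2, 6, 7] / [4] / [8];  common shape = (3, 3, 1, 1)

Row-insert the values π_1, π_2, … into P one at a time, bumping the leftmost entry strictly greater than the inserted value down to the next row. The recording tableau Q records, in position (i, j), the step at which that cell was added to P.
  Insert 6 (step 1): P = [6];  Q = [1]
  Insert 4 (step 2): P = [4] / [6];  Q = [1] / [2]
  Insert 7 (step 3): P = [4, 7] / [6];  Q = [1, 3] / [2]
  Insert 1 (step 4): P = [1, 7] / [4] / [6];  Q = [1, 3] / [2] / [4]
  Insert 8 (step 5): P = [1, 7, 8] / [4] / [6];  Q = [1, 3, 5] / [2] / [4]
  Insert 3 (step 6): P = [1, 3, 8] / [4, 7] / [6];  Q = [1, 3, 5] / [2, 6] / [4]
  Insert 5 (step 7): P = [1, 3, 5] / [4, 7, 8] / [6];  Q = [1, 3, 5] / [2, 6, 7] / [4]
  Insert 2 (step 8): P = [1, 2, 5] / [3, 7, 8] / [4] / [6];  Q = [1, 3, 5] / [2, 6, 7] / [4] / [8]
Final shape: (3, 3, 1, 1).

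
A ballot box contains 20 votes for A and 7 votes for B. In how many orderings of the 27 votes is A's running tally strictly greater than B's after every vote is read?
Strict-lead orderings = 427570

Total orderings of the 27 votes with 20 for A: C(27, 20) = 888030. By the Bertrand ballot formula (Cycle Lemma / reflection principle), the number of orderings in which A is strictly ahead of B throughout is (p − q)/(p + q) · C(p + q, p) = (20 − 7)/(20 + 7) · 888030 = 427570.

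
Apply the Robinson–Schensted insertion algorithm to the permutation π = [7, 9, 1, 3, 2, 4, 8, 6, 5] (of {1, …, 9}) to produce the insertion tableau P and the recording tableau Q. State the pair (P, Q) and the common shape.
P = [1, 2, 4, 5] / [3, 6] / [7, 8] / [9];  Q = [1, 2, 6, 7] / [3, 4] / [5, 8] / [9];  common shape = (4, 2, 2, 1)

Row-insert the values π_1, π_2, … into P one at a time, bumping the leftmost entry strictly greater than the inserted value down to the next row. The recording tableau Q records, in position (i, j), the step at which that cell was added to P.
  Insert 7 (step 1): P = [7];  Q = [1]
  Insert 9 (step 2): P = [7, 9];  Q = [1, 2]
  Insert 1 (step 3): P = [1, 9] / [7];  Q = [1, 2] / [3]
  Insert 3 (step 4): P = [1, 3] / [7, 9];  Q = [1, 2] / [3, 4]
  Insert 2 (step 5): P = [1, 2] / [3, 9] / [7];  Q = [1, 2] / [3, 4] / [5]
  Insert 4 (step 6): P = [1, 2, 4] / [3, 9] / [7];  Q = [1, 2, 6] / [3, 4] / [5]
  Insert 8 (step 7): P = [1, 2, 4, 8] / [3, 9] / [7];  Q = [1, 2, 6, 7] / [3, 4] / [5]
  Insert 6 (step 8): P = [1, 2, 4, 6] / [3, 8] / [7, 9];  Q = [1, 2, 6, 7] / [3, 4] / [5, 8]
  Insert 5 (step 9): P = [1, 2, 4, 5] / [3, 6] / [7, 8] / [9];  Q = [1, 2, 6, 7] / [3, 4] / [5, 8] / [9]
Final shape: (4, 2, 2, 1).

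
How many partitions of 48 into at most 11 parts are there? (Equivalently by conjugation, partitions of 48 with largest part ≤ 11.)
p(48, parts ≤ 11) = 61903

Use the recurrence p(n, m) = p(n, m−1) + p(n−m, m): either the largest part is < m (count p(n, m−1)) or the largest part is exactly m (remove one copy of m, count p(n−m, m)). With p(0, ·) = 1 this gives p(48, parts ≤ 11) = 61903. (By conjugating Young diagrams, this also counts partitions of 48 into at most 11 parts.)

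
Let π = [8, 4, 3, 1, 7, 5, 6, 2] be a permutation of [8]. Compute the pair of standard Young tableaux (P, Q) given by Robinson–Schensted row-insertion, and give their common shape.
P = [1, 2, 6] / [3, 5] / [4, 7] / [8];  Q = [1, 5, 7] / [2, 6] / [3, 8] / [4];  common shape = (3, 2, 2, 1)

Row-insert the values π_1, π_2, … into P one at a time, bumping the leftmost entry strictly greater than the inserted value down to the next row. The recording tableau Q records, in position (i, j), the step at which that cell was added to P.
  Insert 8 (step 1): P = [8];  Q = [1]
  Insert 4 (step 2): P = [4] / [8];  Q = [1] / [2]
  Insert 3 (step 3): P = [3] / [4] / [8];  Q = [1] / [2] / [3]
  Insert 1 (step 4): P = [1] / [3] / [4] / [8];  Q = [1] / [2] / [3] / [4]
  Insert 7 (step 5): P = [1, 7] / [3] / [4] / [8];  Q = [1, 5] / [2] / [3] / [4]
  Insert 5 (step 6): P = [1, 5] / [3, 7] / [4] / [8];  Q = [1, 5] / [2, 6] / [3] / [4]
  Insert 6 (step 7): P = [1, 5, 6] / [3, 7] / [4] / [8];  Q = [1, 5, 7] / [2, 6] / [3] / [4]
  Insert 2 (step 8): P = [1, 2, 6] / [3, 5] / [4, 7] / [8];  Q = [1, 5, 7] / [2, 6] / [3, 8] / [4]
Final shape: (3, 2, 2, 1).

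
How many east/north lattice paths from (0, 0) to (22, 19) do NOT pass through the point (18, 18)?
Number of paths = 199286993700

Total paths from (0, 0) to (22, 19): C(41, 22) = 244662670200. Paths through (18, 18): (paths (0, 0) → (18, 18)) × (paths (18, 18) → (22, 19)) = C(36, 18) · C(5, 4) = 9075135300 · 5 = 45375676500. Avoidance count = 244662670200 − 45375676500 = 199286993700.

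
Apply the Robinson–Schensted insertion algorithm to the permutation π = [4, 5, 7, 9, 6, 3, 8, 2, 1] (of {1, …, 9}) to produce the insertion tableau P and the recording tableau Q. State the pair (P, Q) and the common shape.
P = [1, 5, 6, 8] / [2, 9] / [3] / [4] / [7];  Q = [1, 2, 3, 4] / [5, 7] / [6] / [8] / [9];  common shape = (4, 2, 1, 1, 1)

Row-insert the values π_1, π_2, … into P one at a time, bumping the leftmost entry strictly greater than the inserted value down to the next row. The recording tableau Q records, in position (i, j), the step at which that cell was added to P.
  Insert 4 (step 1): P = [4];  Q = [1]
  Insert 5 (step 2): P = [4, 5];  Q = [1, 2]
  Insert 7 (step 3): P = [4, 5, 7];  Q = [1, 2, 3]
  Insert 9 (step 4): P = [4, 5, 7, 9];  Q = [1, 2, 3, 4]
  Insert 6 (step 5): P = [4, 5, 6, 9] / [7];  Q = [1, 2, 3, 4] / [5]
  Insert 3 (step 6): P = [3, 5, 6, 9] / [4] / [7];  Q = [1, 2, 3, 4] / [5] / [6]
  Insert 8 (step 7): P = [3, 5, 6, 8] / [4, 9] / [7];  Q = [1, 2, 3, 4] / [5, 7] / [6]
  Insert 2 (step 8): P = [2, 5, 6, 8] / [3, 9] / [4] / [7];  Q = [1, 2, 3, 4] / [5, 7] / [6] / [8]
  Insert 1 (step 9): P = [1, 5, 6, 8] / [2, 9] / [3] / [4] / [7];  Q = [1, 2, 3, 4] / [5, 7] / [6] / [8] / [9]
Final shape: (4, 2, 1, 1, 1).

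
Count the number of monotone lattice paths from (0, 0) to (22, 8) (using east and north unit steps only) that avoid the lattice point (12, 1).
Number of paths = 5600101

Total paths from (0, 0) to (22, 8): C(30, 22) = 5852925. Paths through (12, 1): (paths (0, 0) → (12, 1)) × (paths (12, 1) → (22, 8)) = C(13, 12) · C(17, 10) = 13 · 19448 = 252824. Avoidance count = 5852925 − 252824 = 5600101.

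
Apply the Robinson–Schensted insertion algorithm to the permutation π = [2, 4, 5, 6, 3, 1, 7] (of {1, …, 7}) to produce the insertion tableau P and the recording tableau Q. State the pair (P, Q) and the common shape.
P = [1, 3, 5, 6, 7] / [2] / [4];  Q = [1, 2, 3, 4, 7] / [5] / [6];  common shape = (5, 1, 1)

Row-insert the values π_1, π_2, … into P one at a time, bumping the leftmost entry strictly greater than the inserted value down to the next row. The recording tableau Q records, in position (i, j), the step at which that cell was added to P.
  Insert 2 (step 1): P = [2];  Q = [1]
  Insert 4 (step 2): P = [2, 4];  Q = [1, 2]
  Insert 5 (step 3): P = [2, 4, 5];  Q = [1, 2, 3]
  Insert 6 (step 4): P = [2, 4, 5, 6];  Q = [1, 2, 3, 4]
  Insert 3 (step 5): P = [2, 3, 5, 6] / [4];  Q = [1, 2, 3, 4] / [5]
  Insert 1 (step 6): P = [1, 3, 5, 6] / [2] / [4];  Q = [1, 2, 3, 4] / [5] / [6]
  Insert 7 (step 7): P = [1, 3, 5, 6, 7] / [2] / [4];  Q = [1, 2, 3, 4, 7] / [5] / [6]
Final shape: (5, 1, 1).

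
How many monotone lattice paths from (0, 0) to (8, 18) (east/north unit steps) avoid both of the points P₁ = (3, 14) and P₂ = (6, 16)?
Number of paths = 1069717

Inclusion–exclusion. Total paths: C(26, 8) = 1562275. Through P₁: C(17, 3)·C(9, 5) = 85680. Through P₂: C(22, 6)·C(4, 2) = 447678. Since P₁ is strictly southwest of P₂, a monotone path through both must visit P₁ then P₂; paths through both = C(17, 3)·C(5, 3)·C(4, 2) = 40800. Avoid both = 1562275 − 85680 − 447678 + 40800 = 1069717.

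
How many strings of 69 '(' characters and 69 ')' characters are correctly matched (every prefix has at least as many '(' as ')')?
C_69 = 337485502510215975556783793455058624700

These balanced parentheses are counted by the Catalan number C_n = (1/(n + 1)) · C(2n, n). For n = 69: C_69 = (1/70) · C(138, 69) = 23623985175715118288974865541854103729000/70 = 337485502510215975556783793455058624700.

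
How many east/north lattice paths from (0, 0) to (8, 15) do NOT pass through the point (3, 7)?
Number of paths = 335874

Total paths from (0, 0) to (8, 15): C(23, 8) = 490314. Paths through (3, 7): (paths (0, 0) → (3, 7)) × (paths (3, 7) → (8, 15)) = C(10, 3) · C(13, 5) = 120 · 1287 = 154440. Avoidance count = 490314 − 154440 = 335874.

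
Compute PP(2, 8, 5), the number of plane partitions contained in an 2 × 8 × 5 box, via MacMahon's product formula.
PP(2, 8, 5) = 429429

Evaluate the triple product over i = 1..2, j = 1..8, k = 1..5. The factors are (2/1) · (3/2) · (4/3) · (5/4) · (6/5) · (3/2) · (4/3) · (5/4) · … (80 factors total). The numerators and denominators telescope so the product is an integer; carrying out the multiplication exactly gives PP(2, 8, 5) = 429429.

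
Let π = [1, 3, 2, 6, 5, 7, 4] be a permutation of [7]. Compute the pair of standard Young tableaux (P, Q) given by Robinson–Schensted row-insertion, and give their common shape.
P = [1, 2, 4, 7] / [3, 5] / [6];  Q = [1, 2, 4, 6] / [3, 5] / [7];  common shape = (4, 2, 1)

Row-insert the values π_1, π_2, … into P one at a time, bumping the leftmost entry strictly greater than the inserted value down to the next row. The recording tableau Q records, in position (i, j), the step at which that cell was added to P.
  Insert 1 (step 1): P = [1];  Q = [1]
  Insert 3 (step 2): P = [1, 3];  Q = [1, 2]
  Insert 2 (step 3): P = [1, 2] / [3];  Q = [1, 2] / [3]
  Insert 6 (step 4): P = [1, 2, 6] / [3];  Q = [1, 2, 4] / [3]
  Insert 5 (step 5): P = [1, 2, 5] / [3, 6];  Q = [1, 2, 4] / [3, 5]
  Insert 7 (step 6): P = [1, 2, 5, 7] / [3, 6];  Q = [1, 2, 4, 6] / [3, 5]
  Insert 4 (step 7): P = [1, 2, 4, 7] / [3, 5] / [6];  Q = [1, 2, 4, 6] / [3, 5] / [7]
Final shape: (4, 2, 1).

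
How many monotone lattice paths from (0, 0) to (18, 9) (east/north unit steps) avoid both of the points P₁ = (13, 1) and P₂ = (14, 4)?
Number of paths = 4290303

Inclusion–exclusion. Total paths: C(27, 18) = 4686825. Through P₁: C(14, 13)·C(13, 5) = 18018. Through P₂: C(18, 14)·C(9, 4) = 385560. Since P₁ is strictly southwest of P₂, a monotone path through both must visit P₁ then P₂; paths through both = C(14, 13)·C(4, 1)·C(9, 4) = 7056. Avoid both = 4686825 − 18018 − 385560 + 7056 = 4290303.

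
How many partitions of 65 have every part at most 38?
p(65, parts ≤ 38) = 2000826

Use the recurrence p(n, m) = p(n, m−1) + p(n−m, m): either the largest part is < m (count p(n, m−1)) or the largest part is exactly m (remove one copy of m, count p(n−m, m)). With p(0, ·) = 1 this gives p(65, parts ≤ 38) = 2000826. (By conjugating Young diagrams, this also counts partitions of 65 into at most 38 parts.)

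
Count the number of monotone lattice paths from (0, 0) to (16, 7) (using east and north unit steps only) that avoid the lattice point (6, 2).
Number of paths = 161073

Total paths from (0, 0) to (16, 7): C(23, 16) = 245157. Paths through (6, 2): (paths (0, 0) → (6, 2)) × (paths (6, 2) → (16, 7)) = C(8, 6) · C(15, 10) = 28 · 3003 = 84084. Avoidance count = 245157 − 84084 = 161073.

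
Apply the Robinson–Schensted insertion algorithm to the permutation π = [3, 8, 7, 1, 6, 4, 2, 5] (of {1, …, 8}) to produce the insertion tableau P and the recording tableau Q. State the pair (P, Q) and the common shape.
P = [1, 2, 5] / [3, 4] / [6] / [7] / [8];  Q = [1, 2, 8] / [3, 5] / [4] / [6] / [7];  common shape = (3, 2, 1, 1, 1)

Row-insert the values π_1, π_2, … into P one at a time, bumping the leftmost entry strictly greater than the inserted value down to the next row. The recording tableau Q records, in position (i, j), the step at which that cell was added to P.
  Insert 3 (step 1): P = [3];  Q = [1]
  Insert 8 (step 2): P = [3, 8];  Q = [1, 2]
  Insert 7 (step 3): P = [3, 7] / [8];  Q = [1, 2] / [3]
  Insert 1 (step 4): P = [1, 7] / [3] / [8];  Q = [1, 2] / [3] / [4]
  Insert 6 (step 5): P = [1, 6] / [3, 7] / [8];  Q = [1, 2] / [3, 5] / [4]
  Insert 4 (step 6): P = [1, 4] / [3, 6] / [7] / [8];  Q = [1, 2] / [3, 5] / [4] / [6]
  Insert 2 (step 7): P = [1, 2] / [3, 4] / [6] / [7] / [8];  Q = [1, 2] / [3, 5] / [4] / [6] / [7]
  Insert 5 (step 8): P = [1, 2, 5] / [3, 4] / [6] / [7] / [8];  Q = [1, 2, 8] / [3, 5] / [4] / [6] / [7]
Final shape: (3, 2, 1, 1, 1).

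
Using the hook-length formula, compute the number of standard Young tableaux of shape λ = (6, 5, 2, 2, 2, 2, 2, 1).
# SYT of shape (6, 5, 2, 2, 2, 2, 2, 1) = 729308160

Hook-length formula: f^λ = n! / Π hook(c), product over all cells c of the Young diagram. For λ = (6, 5, 2, 2, 2, 2, 2, 1), n = 22 boxes. Hook lengths by row (left-to-right, top-to-bottom): [13, 11, 5, 4, 3, 1]; [11, 9, 3, 2, 1]; [7, 5]; [6, 4]; [5, 3]; [4, 2]; [3, 1]; [1]. Product of hooks = 1541187648000. So f^λ = 22! / 1541187648000 = 1124000727777607680000 / 1541187648000 = 729308160.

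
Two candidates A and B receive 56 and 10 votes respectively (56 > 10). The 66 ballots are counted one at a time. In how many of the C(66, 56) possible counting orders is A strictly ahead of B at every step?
Strict-lead orderings = 147047049448

Total orderings of the 66 votes with 56 for A: C(66, 56) = 210980549208. By the Bertrand ballot formula (Cycle Lemma / reflection principle), the number of orderings in which A is strictly ahead of B throughout is (p − q)/(p + q) · C(p + q, p) = (56 − 10)/(56 + 10) · 210980549208 = 147047049448.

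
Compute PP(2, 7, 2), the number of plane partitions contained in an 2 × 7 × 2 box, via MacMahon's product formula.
PP(2, 7, 2) = 540

Evaluate the triple product over i = 1..2, j = 1..7, k = 1..2. The factors are (2/1) · (3/2) · (3/2) · (4/3) · (4/3) · (5/4) · (5/4) · (6/5) · … (28 factors total). The numerators and denominators telescope so the product is an integer; carrying out the multiplication exactly gives PP(2, 7, 2) = 540.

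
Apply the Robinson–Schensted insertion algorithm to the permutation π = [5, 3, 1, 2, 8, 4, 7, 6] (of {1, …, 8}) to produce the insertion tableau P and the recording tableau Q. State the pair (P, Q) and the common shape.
P = [1, 2, 4, 6] / [3, 7] / [5, 8];  Q = [1, 4, 5, 7] / [2, 6] / [3, 8];  common shape = (4, 2, 2)

Row-insert the values π_1, π_2, … into P one at a time, bumping the leftmost entry strictly greater than the inserted value down to the next row. The recording tableau Q records, in position (i, j), the step at which that cell was added to P.
  Insert 5 (step 1): P = [5];  Q = [1]
  Insert 3 (step 2): P = [3] / [5];  Q = [1] / [2]
  Insert 1 (step 3): P = [1] / [3] / [5];  Q = [1] / [2] / [3]
  Insert 2 (step 4): P = [1, 2] / [3] / [5];  Q = [1, 4] / [2] / [3]
  Insert 8 (step 5): P = [1, 2, 8] / [3] / [5];  Q = [1, 4, 5] / [2] / [3]
  Insert 4 (step 6): P = [1, 2, 4] / [3, 8] / [5];  Q = [1, 4, 5] / [2, 6] / [3]
  Insert 7 (step 7): P = [1, 2, 4, 7] / [3, 8] / [5];  Q = [1, 4, 5, 7] / [2, 6] / [3]
  Insert 6 (step 8): P = [1, 2, 4, 6] / [3, 7] / [5, 8];  Q = [1, 4, 5, 7] / [2, 6] / [3, 8]
Final shape: (4, 2, 2).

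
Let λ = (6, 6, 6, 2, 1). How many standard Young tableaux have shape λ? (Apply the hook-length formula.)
# SYT of shape (6, 6, 6, 2, 1) = 67897830

Hook-length formula: f^λ = n! / Π hook(c), product over all cells c of the Young diagram. For λ = (6, 6, 6, 2, 1), n = 21 boxes. Hook lengths by row (left-to-right, top-to-bottom): [10, 8, 6, 5, 4, 3]; [9, 7, 5, 4, 3, 2]; [8, 6, 4, 3, 2, 1]; [3, 1]; [1]. Product of hooks = 752467968000. So f^λ = 21! / 752467968000 = 51090942171709440000 / 752467968000 = 67897830.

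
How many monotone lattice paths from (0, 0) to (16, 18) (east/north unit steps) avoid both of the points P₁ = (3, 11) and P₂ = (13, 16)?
Number of paths = 1508035920

Inclusion–exclusion. Total paths: C(34, 16) = 2203961430. Through P₁: C(14, 3)·C(20, 13) = 28217280. Through P₂: C(29, 13)·C(5, 3) = 678639150. Since P₁ is strictly southwest of P₂, a monotone path through both must visit P₁ then P₂; paths through both = C(14, 3)·C(15, 10)·C(5, 3) = 10930920. Avoid both = 2203961430 − 28217280 − 678639150 + 10930920 = 1508035920.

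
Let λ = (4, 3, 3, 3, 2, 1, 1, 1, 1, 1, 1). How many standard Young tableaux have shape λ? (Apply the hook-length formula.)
# SYT of shape (4, 3, 3, 3, 2, 1, 1, 1, 1, 1, 1) = 38093328

Hook-length formula: f^λ = n! / Π hook(c), product over all cells c of the Young diagram. For λ = (4, 3, 3, 3, 2, 1, 1, 1, 1, 1, 1), n = 21 boxes. Hook lengths by row (left-to-right, top-to-bottom): [14, 7, 5, 1]; [12, 5, 3]; [11, 4, 2]; [10, 3, 1]; [8, 1]; [6]; [5]; [4]; [3]; [2]; [1]. Product of hooks = 1341204480000. So f^λ = 21! / 1341204480000 = 51090942171709440000 / 1341204480000 = 38093328.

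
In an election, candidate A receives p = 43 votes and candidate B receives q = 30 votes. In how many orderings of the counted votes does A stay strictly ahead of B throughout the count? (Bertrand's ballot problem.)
Strict-lead orderings = 49674383671015111008

Total orderings of the 73 votes with 43 for A: C(73, 43) = 278940769844931007968. By the Bertrand ballot formula (Cycle Lemma / reflection principle), the number of orderings in which A is strictly ahead of B throughout is (p − q)/(p + q) · C(p + q, p) = (43 − 30)/(43 + 30) · 278940769844931007968 = 49674383671015111008.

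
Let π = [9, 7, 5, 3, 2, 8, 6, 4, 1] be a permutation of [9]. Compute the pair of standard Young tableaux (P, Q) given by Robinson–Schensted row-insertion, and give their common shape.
P = [1, 4] / [2, 6] / [3, 8] / [5] / [7] / [9];  Q = [1, 6] / [2, 7] / [3, 8] / [4] / [5] / [9];  common shape = (2, 2, 2, 1, 1, 1)

Row-insert the values π_1, π_2, … into P one at a time, bumping the leftmost entry strictly greater than the inserted value down to the next row. The recording tableau Q records, in position (i, j), the step at which that cell was added to P.
  Insert 9 (step 1): P = [9];  Q = [1]
  Insert 7 (step 2): P = [7] / [9];  Q = [1] / [2]
  Insert 5 (step 3): P = [5] / [7] / [9];  Q = [1] / [2] / [3]
  Insert 3 (step 4): P = [3] / [5] / [7] / [9];  Q = [1] / [2] / [3] / [4]
  Insert 2 (step 5): P = [2] / [3] / [5] / [7] / [9];  Q = [1] / [2] / [3] / [4] / [5]
  Insert 8 (step 6): P = [2, 8] / [3] / [5] / [7] / [9];  Q = [1, 6] / [2] / [3] / [4] / [5]
  Insert 6 (step 7): P = [2, 6] / [3, 8] / [5] / [7] / [9];  Q = [1, 6] / [2, 7] / [3] / [4] / [5]
  Insert 4 (step 8): P = [2, 4] / [3, 6] / [5, 8] / [7] / [9];  Q = [1, 6] / [2, 7] / [3, 8] / [4] / [5]
  Insert 1 (step 9): P = [1, 4] / [2, 6] / [3, 8] / [5] / [7] / [9];  Q = [1, 6] / [2, 7] / [3, 8] / [4] / [5] / [9]
Final shape: (2, 2, 2, 1, 1, 1).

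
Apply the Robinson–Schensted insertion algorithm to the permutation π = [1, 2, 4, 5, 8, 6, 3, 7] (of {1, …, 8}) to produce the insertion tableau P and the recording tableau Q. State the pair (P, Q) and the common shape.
P = [1, 2, 3, 5, 6, 7] / [4] / [8];  Q = [1, 2, 3, 4, 5, 8] / [6] / [7];  common shape = (6, 1, 1)

Row-insert the values π_1, π_2, … into P one at a time, bumping the leftmost entry strictly greater than the inserted value down to the next row. The recording tableau Q records, in position (i, j), the step at which that cell was added to P.
  Insert 1 (step 1): P = [1];  Q = [1]
  Insert 2 (step 2): P = [1, 2];  Q = [1, 2]
  Insert 4 (step 3): P = [1, 2, 4];  Q = [1, 2, 3]
  Insert 5 (step 4): P = [1, 2, 4, 5];  Q = [1, 2, 3, 4]
  Insert 8 (step 5): P = [1, 2, 4, 5, 8];  Q = [1, 2, 3, 4, 5]
  Insert 6 (step 6): P = [1, 2, 4, 5, 6] / [8];  Q = [1, 2, 3, 4, 5] / [6]
  Insert 3 (step 7): P = [1, 2, 3, 5, 6] / [4] / [8];  Q = [1, 2, 3, 4, 5] / [6] / [7]
  Insert 7 (step 8): P = [1, 2, 3, 5, 6, 7] / [4] / [8];  Q = [1, 2, 3, 4, 5, 8] / [6] / [7]
Final shape: (6, 1, 1).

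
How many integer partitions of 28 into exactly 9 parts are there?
p(28, 9 parts) = 393

Partitions of n into exactly k parts are in bijection with partitions of n − k into at most k parts (subtract 1 from each part). So p(28, exactly 9) = p(19, parts ≤ 9). Computing via the recurrence p(m, j) = p(m, j−1) + p(m−j, j) gives 393.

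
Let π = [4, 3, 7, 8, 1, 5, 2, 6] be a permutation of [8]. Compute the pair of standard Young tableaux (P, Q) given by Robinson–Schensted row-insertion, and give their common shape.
P = [1, 2, 6] / [3, 5, 8] / [4, 7];  Q = [1, 3, 4] / [2, 6, 8] / [5, 7];  common shape = (3, 3, 2)

Row-insert the values π_1, π_2, … into P one at a time, bumping the leftmost entry strictly greater than the inserted value down to the next row. The recording tableau Q records, in position (i, j), the step at which that cell was added to P.
  Insert 4 (step 1): P = [4];  Q = [1]
  Insert 3 (step 2): P = [3] / [4];  Q = [1] / [2]
  Insert 7 (step 3): P = [3, 7] / [4];  Q = [1, 3] / [2]
  Insert 8 (step 4): P = [3, 7, 8] / [4];  Q = [1, 3, 4] / [2]
  Insert 1 (step 5): P = [1, 7, 8] / [3] / [4];  Q = [1, 3, 4] / [2] / [5]
  Insert 5 (step 6): P = [1, 5, 8] / [3, 7] / [4];  Q = [1, 3, 4] / [2, 6] / [5]
  Insert 2 (step 7): P = [1, 2, 8] / [3, 5] / [4, 7];  Q = [1, 3, 4] / [2, 6] / [5, 7]
  Insert 6 (step 8): P = [1, 2, 6] / [3, 5, 8] / [4, 7];  Q = [1, 3, 4] / [2, 6, 8] / [5, 7]
Final shape: (3, 3, 2).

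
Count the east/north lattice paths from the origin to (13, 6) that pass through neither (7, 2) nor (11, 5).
Number of paths = 10248

Inclusion–exclusion. Total paths: C(19, 13) = 27132. Through P₁: C(9, 7)·C(10, 6) = 7560. Through P₂: C(16, 11)·C(3, 2) = 13104. Since P₁ is strictly southwest of P₂, a monotone path through both must visit P₁ then P₂; paths through both = C(9, 7)·C(7, 4)·C(3, 2) = 3780. Avoid both = 27132 − 7560 − 13104 + 3780 = 10248.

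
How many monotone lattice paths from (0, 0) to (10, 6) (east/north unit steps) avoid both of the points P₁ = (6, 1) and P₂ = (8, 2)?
Number of paths = 6766

Inclusion–exclusion. Total paths: C(16, 10) = 8008. Through P₁: C(7, 6)·C(9, 4) = 882. Through P₂: C(10, 8)·C(6, 2) = 675. Since P₁ is strictly southwest of P₂, a monotone path through both must visit P₁ then P₂; paths through both = C(7, 6)·C(3, 2)·C(6, 2) = 315. Avoid both = 8008 − 882 − 675 + 315 = 6766.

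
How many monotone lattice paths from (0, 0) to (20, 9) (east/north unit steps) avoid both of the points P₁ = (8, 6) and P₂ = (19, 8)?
Number of paths = 4676958

Inclusion–exclusion. Total paths: C(29, 20) = 10015005. Through P₁: C(14, 8)·C(15, 12) = 1366365. Through P₂: C(27, 19)·C(2, 1) = 4440150. Since P₁ is strictly southwest of P₂, a monotone path through both must visit P₁ then P₂; paths through both = C(14, 8)·C(13, 11)·C(2, 1) = 468468. Avoid both = 10015005 − 1366365 − 4440150 + 468468 = 4676958.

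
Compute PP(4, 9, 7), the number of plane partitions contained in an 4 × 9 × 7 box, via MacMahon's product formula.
PP(4, 9, 7) = 10323075958624

Evaluate the triple product over i = 1..4, j = 1..9, k = 1..7. The factors are (2/1) · (3/2) · (4/3) · (5/4) · (6/5) · (7/6) · (8/7) · (3/2) · … (252 factors total). The numerators and denominators telescope so the product is an integer; carrying out the multiplication exactly gives PP(4, 9, 7) = 10323075958624.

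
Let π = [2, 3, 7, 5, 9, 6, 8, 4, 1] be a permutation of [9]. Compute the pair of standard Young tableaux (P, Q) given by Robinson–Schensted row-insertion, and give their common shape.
P = [1, 3, 4, 6, 8] / [2, 9] / [5] / [7];  Q = [1, 2, 3, 5, 7] / [4, 6] / [8] / [9];  common shape = (5, 2, 1, 1)

Row-insert the values π_1, π_2, … into P one at a time, bumping the leftmost entry strictly greater than the inserted value down to the next row. The recording tableau Q records, in position (i, j), the step at which that cell was added to P.
  Insert 2 (step 1): P = [2];  Q = [1]
  Insert 3 (step 2): P = [2, 3];  Q = [1, 2]
  Insert 7 (step 3): P = [2, 3, 7];  Q = [1, 2, 3]
  Insert 5 (step 4): P = [2, 3, 5] / [7];  Q = [1, 2, 3] / [4]
  Insert 9 (step 5): P = [2, 3, 5, 9] / [7];  Q = [1, 2, 3, 5] / [4]
  Insert 6 (step 6): P = [2, 3, 5, 6] / [7, 9];  Q = [1, 2, 3, 5] / [4, 6]
  Insert 8 (step 7): P = [2, 3, 5, 6, 8] / [7, 9];  Q = [1, 2, 3, 5, 7] / [4, 6]
  Insert 4 (step 8): P = [2, 3, 4, 6, 8] / [5, 9] / [7];  Q = [1, 2, 3, 5, 7] / [4, 6] / [8]
  Insert 1 (step 9): P = [1, 3, 4, 6, 8] / [2, 9] / [5] / [7];  Q = [1, 2, 3, 5, 7] / [4, 6] / [8] / [9]
Final shape: (5, 2, 1, 1).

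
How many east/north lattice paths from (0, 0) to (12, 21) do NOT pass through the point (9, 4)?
Number of paths = 354002220

Total paths from (0, 0) to (12, 21): C(33, 12) = 354817320. Paths through (9, 4): (paths (0, 0) → (9, 4)) × (paths (9, 4) → (12, 21)) = C(13, 9) · C(20, 3) = 715 · 1140 = 815100. Avoidance count = 354817320 − 815100 = 354002220.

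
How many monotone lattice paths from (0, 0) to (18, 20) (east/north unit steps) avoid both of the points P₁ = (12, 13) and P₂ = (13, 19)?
Number of paths = 22788456810

Inclusion–exclusion. Total paths: C(38, 18) = 33578000610. Through P₁: C(25, 12)·C(13, 6) = 8923714800. Through P₂: C(32, 13)·C(6, 5) = 2084241600. Since P₁ is strictly southwest of P₂, a monotone path through both must visit P₁ then P₂; paths through both = C(25, 12)·C(7, 1)·C(6, 5) = 218412600. Avoid both = 33578000610 − 8923714800 − 2084241600 + 218412600 = 22788456810.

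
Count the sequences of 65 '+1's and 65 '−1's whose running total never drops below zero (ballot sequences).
C_65 = 1440418573150919668872489894243865350

These ballot sequences are counted by the Catalan number C_n = (1/(n + 1)) · C(2n, n). For n = 65: C_65 = (1/66) · C(130, 65) = 95067625827960698145584333020095113100/66 = 1440418573150919668872489894243865350.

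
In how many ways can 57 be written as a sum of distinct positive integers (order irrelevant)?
q(57) = 7917

A partition into distinct parts is a strictly decreasing sequence summing to n. The recurrence d(n, m) = d(n, m−1) + d(n−m, m−1) (use part m at most once) with q(n) = d(n, n) gives q(57) = 7917. (Euler's theorem: # distinct-part partitions = # odd-part partitions.)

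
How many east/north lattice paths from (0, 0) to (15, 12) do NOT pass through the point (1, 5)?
Number of paths = 16686180

Total paths from (0, 0) to (15, 12): C(27, 15) = 17383860. Paths through (1, 5): (paths (0, 0) → (1, 5)) × (paths (1, 5) → (15, 12)) = C(6, 1) · C(21, 14) = 6 · 116280 = 697680. Avoidance count = 17383860 − 697680 = 16686180.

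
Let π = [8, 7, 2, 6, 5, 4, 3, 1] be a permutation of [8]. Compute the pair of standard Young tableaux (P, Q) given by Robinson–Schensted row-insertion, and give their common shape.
P = [1, 3] / [2] / [4] / [5] / [6] / [7] / [8];  Q = [1, 4] / [2] / [3] / [5] / [6] / [7] / [8];  common shape = (2, 1, 1, 1, 1, 1, 1)

Row-insert the values π_1, π_2, … into P one at a time, bumping the leftmost entry strictly greater than the inserted value down to the next row. The recording tableau Q records, in position (i, j), the step at which that cell was added to P.
  Insert 8 (step 1): P = [8];  Q = [1]
  Insert 7 (step 2): P = [7] / [8];  Q = [1] / [2]
  Insert 2 (step 3): P = [2] / [7] / [8];  Q = [1] / [2] / [3]
  Insert 6 (step 4): P = [2, 6] / [7] / [8];  Q = [1, 4] / [2] / [3]
  Insert 5 (step 5): P = [2, 5] / [6] / [7] / [8];  Q = [1, 4] / [2] / [3] / [5]
  Insert 4 (step 6): P = [2, 4] / [5] / [6] / [7] / [8];  Q = [1, 4] / [2] / [3] / [5] / [6]
  Insert 3 (step 7): P = [2, 3] / [4] / [5] / [6] / [7] / [8];  Q = [1, 4] / [2] / [3] / [5] / [6] / [7]
  Insert 1 (step 8): P = [1, 3] / [2] / [4] / [5] / [6] / [7] / [8];  Q = [1, 4] / [2] / [3] / [5] / [6] / [7] / [8]
Final shape: (2, 1, 1, 1, 1, 1, 1).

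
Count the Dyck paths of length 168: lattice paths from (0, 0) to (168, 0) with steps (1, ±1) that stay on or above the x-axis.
C_84 = 270557451039395118028642463289168566420671280440

These Dyck paths are counted by the Catalan number C_n = (1/(n + 1)) · C(2n, n). For n = 84: C_84 = (1/85) · C(168, 84) = 22997383338348585032434609379579328145757058837400/85 = 270557451039395118028642463289168566420671280440.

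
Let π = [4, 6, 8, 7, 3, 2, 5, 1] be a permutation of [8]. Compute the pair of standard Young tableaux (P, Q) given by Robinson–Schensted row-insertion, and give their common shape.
P = [1, 5, 7] / [2, 6] / [3] / [4] / [8];  Q = [1, 2, 3] / [4, 7] / [5] / [6] / [8];  common shape = (3, 2, 1, 1, 1)

Row-insert the values π_1, π_2, … into P one at a time, bumping the leftmost entry strictly greater than the inserted value down to the next row. The recording tableau Q records, in position (i, j), the step at which that cell was added to P.
  Insert 4 (step 1): P = [4];  Q = [1]
  Insert 6 (step 2): P = [4, 6];  Q = [1, 2]
  Insert 8 (step 3): P = [4, 6, 8];  Q = [1, 2, 3]
  Insert 7 (step 4): P = [4, 6, 7] / [8];  Q = [1, 2, 3] / [4]
  Insert 3 (step 5): P = [3, 6, 7] / [4] / [8];  Q = [1, 2, 3] / [4] / [5]
  Insert 2 (step 6): P = [2, 6, 7] / [3] / [4] / [8];  Q = [1, 2, 3] / [4] / [5] / [6]
  Insert 5 (step 7): P = [2, 5, 7] / [3, 6] / [4] / [8];  Q = [1, 2, 3] / [4, 7] / [5] / [6]
  Insert 1 (step 8): P = [1, 5, 7] / [2, 6] / [3] / [4] / [8];  Q = [1, 2, 3] / [4, 7] / [5] / [6] / [8]
Final shape: (3, 2, 1, 1, 1).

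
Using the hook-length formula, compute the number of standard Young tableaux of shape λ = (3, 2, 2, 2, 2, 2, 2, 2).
# SYT of shape (3, 2, 2, 2, 2, 2, 2, 2) = 19448

Hook-length formula: f^λ = n! / Π hook(c), product over all cells c of the Young diagram. For λ = (3, 2, 2, 2, 2, 2, 2, 2), n = 17 boxes. Hook lengths by row (left-to-right, top-to-bottom): [10, 9, 1]; [8, 7]; [7, 6]; [6, 5]; [5, 4]; [4, 3]; [3, 2]; [2, 1]. Product of hooks = 18289152000. So f^λ = 17! / 18289152000 = 355687428096000 / 18289152000 = 19448.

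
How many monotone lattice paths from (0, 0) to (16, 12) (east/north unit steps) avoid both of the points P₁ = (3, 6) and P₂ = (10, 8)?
Number of paths = 19588527

Inclusion–exclusion. Total paths: C(28, 16) = 30421755. Through P₁: C(9, 3)·C(19, 13) = 2279088. Through P₂: C(18, 10)·C(10, 6) = 9189180. Since P₁ is strictly southwest of P₂, a monotone path through both must visit P₁ then P₂; paths through both = C(9, 3)·C(9, 7)·C(10, 6) = 635040. Avoid both = 30421755 − 2279088 − 9189180 + 635040 = 19588527.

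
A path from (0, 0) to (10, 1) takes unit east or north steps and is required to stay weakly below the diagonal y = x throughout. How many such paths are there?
Number of paths = 10

By the reflection principle (André's argument), the number of monotone paths to (10, 1) with n ≤ m that never go above y = x is C(11, 10) − C(11, 11) = 11 − 1 = 10.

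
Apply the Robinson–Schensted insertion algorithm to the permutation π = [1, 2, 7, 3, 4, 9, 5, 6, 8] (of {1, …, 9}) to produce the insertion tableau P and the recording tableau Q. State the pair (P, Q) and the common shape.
P = [1, 2, 3, 4, 5, 6, 8] / [7, 9];  Q = [1, 2, 3, 5, 6, 8, 9] / [4, 7];  common shape = (7, 2)

Row-insert the values π_1, π_2, … into P one at a time, bumping the leftmost entry strictly greater than the inserted value down to the next row. The recording tableau Q records, in position (i, j), the step at which that cell was added to P.
  Insert 1 (step 1): P = [1];  Q = [1]
  Insert 2 (step 2): P = [1, 2];  Q = [1, 2]
  Insert 7 (step 3): P = [1, 2, 7];  Q = [1, 2, 3]
  Insert 3 (step 4): P = [1, 2, 3] / [7];  Q = [1, 2, 3] / [4]
  Insert 4 (step 5): P = [1, 2, 3, 4] / [7];  Q = [1, 2, 3, 5] / [4]
  Insert 9 (step 6): P = [1, 2, 3, 4, 9] / [7];  Q = [1, 2, 3, 5, 6] / [4]
  Insert 5 (step 7): P = [1, 2, 3, 4, 5] / [7, 9];  Q = [1, 2, 3, 5, 6] / [4, 7]
  Insert 6 (step 8): P = [1, 2, 3, 4, 5, 6] / [7, 9];  Q = [1, 2, 3, 5, 6, 8] / [4, 7]
  Insert 8 (step 9): P = [1, 2, 3, 4, 5, 6, 8] / [7, 9];  Q = [1, 2, 3, 5, 6, 8, 9] / [4, 7]
Final shape: (7, 2).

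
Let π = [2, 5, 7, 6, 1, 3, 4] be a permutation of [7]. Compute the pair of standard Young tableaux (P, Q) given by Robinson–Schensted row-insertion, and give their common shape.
P = [1, 3, 4] / [2, 5, 6] / [7];  Q = [1, 2, 3] / [4, 6, 7] / [5];  common shape = (3, 3, 1)

Row-insert the values π_1, π_2, … into P one at a time, bumping the leftmost entry strictly greater than the inserted value down to the next row. The recording tableau Q records, in position (i, j), the step at which that cell was added to P.
  Insert 2 (step 1): P = [2];  Q = [1]
  Insert 5 (step 2): P = [2, 5];  Q = [1, 2]
  Insert 7 (step 3): P = [2, 5, 7];  Q = [1, 2, 3]
  Insert 6 (step 4): P = [2, 5, 6] / [7];  Q = [1, 2, 3] / [4]
  Insert 1 (step 5): P = [1, 5, 6] / [2] / [7];  Q = [1, 2, 3] / [4] / [5]
  Insert 3 (step 6): P = [1, 3, 6] / [2, 5] / [7];  Q = [1, 2, 3] / [4, 6] / [5]
  Insert 4 (step 7): P = [1, 3, 4] / [2, 5, 6] / [7];  Q = [1, 2, 3] / [4, 6, 7] / [5]
Final shape: (3, 3, 1).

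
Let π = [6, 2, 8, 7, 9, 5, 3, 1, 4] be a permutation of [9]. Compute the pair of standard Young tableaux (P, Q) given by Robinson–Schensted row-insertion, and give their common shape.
P = [1, 3, 4] / [2, 7, 9] / [5] / [6] / [8];  Q = [1, 3, 5] / [2, 4, 9] / [6] / [7] / [8];  common shape = (3, 3, 1, 1, 1)

Row-insert the values π_1, π_2, … into P one at a time, bumping the leftmost entry strictly greater than the inserted value down to the next row. The recording tableau Q records, in position (i, j), the step at which that cell was added to P.
  Insert 6 (step 1): P = [6];  Q = [1]
  Insert 2 (step 2): P = [2] / [6];  Q = [1] / [2]
  Insert 8 (step 3): P = [2, 8] / [6];  Q = [1, 3] / [2]
  Insert 7 (step 4): P = [2, 7] / [6, 8];  Q = [1, 3] / [2, 4]
  Insert 9 (step 5): P = [2, 7, 9] / [6, 8];  Q = [1, 3, 5] / [2, 4]
  Insert 5 (step 6): P = [2, 5, 9] / [6, 7] / [8];  Q = [1, 3, 5] / [2, 4] / [6]
  Insert 3 (step 7): P = [2, 3, 9] / [5, 7] / [6] / [8];  Q = [1, 3, 5] / [2, 4] / [6] / [7]
  Insert 1 (step 8): P = [1, 3, 9] / [2, 7] / [5] / [6] / [8];  Q = [1, 3, 5] / [2, 4] / [6] / [7] / [8]
  Insert 4 (step 9): P = [1, 3, 4] / [2, 7, 9] / [5] / [6] / [8];  Q = [1, 3, 5] / [2, 4, 9] / [6] / [7] / [8]
Final shape: (3, 3, 1, 1, 1).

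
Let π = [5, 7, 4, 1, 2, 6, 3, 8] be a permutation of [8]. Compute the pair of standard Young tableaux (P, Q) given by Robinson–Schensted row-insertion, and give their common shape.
P = [1, 2, 3, 8] / [4, 6] / [5, 7];  Q = [1, 2, 6, 8] / [3, 5] / [4, 7];  common shape = (4, 2, 2)

Row-insert the values π_1, π_2, … into P one at a time, bumping the leftmost entry strictly greater than the inserted value down to the next row. The recording tableau Q records, in position (i, j), the step at which that cell was added to P.
  Insert 5 (step 1): P = [5];  Q = [1]
  Insert 7 (step 2): P = [5, 7];  Q = [1, 2]
  Insert 4 (step 3): P = [4, 7] / [5];  Q = [1, 2] / [3]
  Insert 1 (step 4): P = [1, 7] / [4] / [5];  Q = [1, 2] / [3] / [4]
  Insert 2 (step 5): P = [1, 2] / [4, 7] / [5];  Q = [1, 2] / [3, 5] / [4]
  Insert 6 (step 6): P = [1, 2, 6] / [4, 7] / [5];  Q = [1, 2, 6] / [3, 5] / [4]
  Insert 3 (step 7): P = [1, 2, 3] / [4, 6] / [5, 7];  Q = [1, 2, 6] / [3, 5] / [4, 7]
  Insert 8 (step 8): P = [1, 2, 3, 8] / [4, 6] / [5, 7];  Q = [1, 2, 6, 8] / [3, 5] / [4, 7]
Final shape: (4, 2, 2).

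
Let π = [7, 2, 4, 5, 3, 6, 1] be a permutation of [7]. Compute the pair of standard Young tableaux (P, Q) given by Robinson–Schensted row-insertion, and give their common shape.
P = [1, 3, 5, 6] / [2] / [4] / [7];  Q = [1, 3, 4, 6] / [2] / [5] / [7];  common shape = (4, 1, 1, 1)

Row-insert the values π_1, π_2, … into P one at a time, bumping the leftmost entry strictly greater than the inserted value down to the next row. The recording tableau Q records, in position (i, j), the step at which that cell was added to P.
  Insert 7 (step 1): P = [7];  Q = [1]
  Insert 2 (step 2): P = [2] / [7];  Q = [1] / [2]
  Insert 4 (step 3): P = [2, 4] / [7];  Q = [1, 3] / [2]
  Insert 5 (step 4): P = [2, 4, 5] / [7];  Q = [1, 3, 4] / [2]
  Insert 3 (step 5): P = [2, 3, 5] / [4] / [7];  Q = [1, 3, 4] / [2] / [5]
  Insert 6 (step 6): P = [2, 3, 5, 6] / [4] / [7];  Q = [1, 3, 4, 6] / [2] / [5]
  Insert 1 (step 7): P = [1, 3, 5, 6] / [2] / [4] / [7];  Q = [1, 3, 4, 6] / [2] / [5] / [7]
Final shape: (4, 1, 1, 1).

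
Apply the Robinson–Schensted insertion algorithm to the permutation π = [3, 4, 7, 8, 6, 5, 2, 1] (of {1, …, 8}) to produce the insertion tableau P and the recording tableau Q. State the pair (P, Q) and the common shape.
P = [1, 4, 5, 8] / [2] / [3] / [6] / [7];  Q = [1, 2, 3, 4] / [5] / [6] / [7] / [8];  common shape = (4, 1, 1, 1, 1)

Row-insert the values π_1, π_2, … into P one at a time, bumping the leftmost entry strictly greater than the inserted value down to the next row. The recording tableau Q records, in position (i, j), the step at which that cell was added to P.
  Insert 3 (step 1): P = [3];  Q = [1]
  Insert 4 (step 2): P = [3, 4];  Q = [1, 2]
  Insert 7 (step 3): P = [3, 4, 7];  Q = [1, 2, 3]
  Insert 8 (step 4): P = [3, 4, 7, 8];  Q = [1, 2, 3, 4]
  Insert 6 (step 5): P = [3, 4, 6, 8] / [7];  Q = [1, 2, 3, 4] / [5]
  Insert 5 (step 6): P = [3, 4, 5, 8] / [6] / [7];  Q = [1, 2, 3, 4] / [5] / [6]
  Insert 2 (step 7): P = [2, 4, 5, 8] / [3] / [6] / [7];  Q = [1, 2, 3, 4] / [5] / [6] / [7]
  Insert 1 (step 8): P = [1, 4, 5, 8] / [2] / [3] / [6] / [7];  Q = [1, 2, 3, 4] / [5] / [6] / [7] / [8]
Final shape: (4, 1, 1, 1, 1).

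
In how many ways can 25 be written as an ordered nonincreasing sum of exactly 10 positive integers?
p(25, 10 parts) = 164

Partitions of n into exactly k parts are in bijection with partitions of n − k into at most k parts (subtract 1 from each part). So p(25, exactly 10) = p(15, parts ≤ 10). Computing via the recurrence p(m, j) = p(m, j−1) + p(m−j, j) gives 164.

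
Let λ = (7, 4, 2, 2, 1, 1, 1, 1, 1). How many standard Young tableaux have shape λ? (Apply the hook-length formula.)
# SYT of shape (7, 4, 2, 2, 1, 1, 1, 1, 1) = 67721472

Hook-length formula: f^λ = n! / Π hook(c), product over all cells c of the Young diagram. For λ = (7, 4, 2, 2, 1, 1, 1, 1, 1), n = 20 boxes. Hook lengths by row (left-to-right, top-to-bottom): [15, 9, 6, 5, 3, 2, 1]; [11, 5, 2, 1]; [8, 2]; [7, 1]; [5]; [4]; [3]; [2]; [1]. Product of hooks = 35925120000. So f^λ = 20! / 35925120000 = 2432902008176640000 / 35925120000 = 67721472.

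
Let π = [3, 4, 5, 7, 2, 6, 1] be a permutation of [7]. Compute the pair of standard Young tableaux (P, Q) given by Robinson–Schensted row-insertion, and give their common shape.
P = [1, 4, 5, 6] / [2, 7] / [3];  Q = [1, 2, 3, 4] / [5, 6] / [7];  common shape = (4, 2, 1)

Row-insert the values π_1, π_2, … into P one at a time, bumping the leftmost entry strictly greater than the inserted value down to the next row. The recording tableau Q records, in position (i, j), the step at which that cell was added to P.
  Insert 3 (step 1): P = [3];  Q = [1]
  Insert 4 (step 2): P = [3, 4];  Q = [1, 2]
  Insert 5 (step 3): P = [3, 4, 5];  Q = [1, 2, 3]
  Insert 7 (step 4): P = [3, 4, 5, 7];  Q = [1, 2, 3, 4]
  Insert 2 (step 5): P = [2, 4, 5, 7] / [3];  Q = [1, 2, 3, 4] / [5]
  Insert 6 (step 6): P = [2, 4, 5, 6] / [3, 7];  Q = [1, 2, 3, 4] / [5, 6]
  Insert 1 (step 7): P = [1, 4, 5, 6] / [2, 7] / [3];  Q = [1, 2, 3, 4] / [5, 6] / [7]
Final shape: (4, 2, 1).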